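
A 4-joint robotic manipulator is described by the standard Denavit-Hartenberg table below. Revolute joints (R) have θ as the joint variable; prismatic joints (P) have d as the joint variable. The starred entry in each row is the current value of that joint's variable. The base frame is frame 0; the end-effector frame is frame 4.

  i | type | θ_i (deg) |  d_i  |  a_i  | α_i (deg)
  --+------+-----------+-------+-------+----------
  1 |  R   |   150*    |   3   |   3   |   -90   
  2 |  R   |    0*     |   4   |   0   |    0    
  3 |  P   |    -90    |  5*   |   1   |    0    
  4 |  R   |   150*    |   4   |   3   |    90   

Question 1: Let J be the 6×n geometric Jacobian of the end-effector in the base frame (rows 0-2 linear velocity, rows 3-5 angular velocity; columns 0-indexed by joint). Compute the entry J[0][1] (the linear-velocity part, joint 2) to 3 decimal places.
1.384

axis z_1 = (-0.5000,-0.8660,0.0000); lever o_n−o_1 = (-7.7990,-10.5083,-1.5981)
cross product → J_v[:, 1] = (1.3840,-0.7990,-1.5000)
J_ω[:, 1] = z_1
entry J[0][1] = 1.3840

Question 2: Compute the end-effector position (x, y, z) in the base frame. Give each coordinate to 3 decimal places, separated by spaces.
-10.397 -9.008 1.402

after link 1: o_1 = (-2.5981, 1.5000, 3.0000)
after link 2: o_2 = (-4.5981, -1.9641, 3.0000)
after link 3: o_3 = (-7.0981, -6.2942, 4.0000)
after link 4: o_4 = (-10.3971, -9.0083, 1.4019)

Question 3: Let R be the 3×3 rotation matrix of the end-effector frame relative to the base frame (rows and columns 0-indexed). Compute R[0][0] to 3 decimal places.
-0.433

End-effector x-axis (col 0 of R) = (-0.4330,0.2500,-0.8660)
R[0][0] = -0.4330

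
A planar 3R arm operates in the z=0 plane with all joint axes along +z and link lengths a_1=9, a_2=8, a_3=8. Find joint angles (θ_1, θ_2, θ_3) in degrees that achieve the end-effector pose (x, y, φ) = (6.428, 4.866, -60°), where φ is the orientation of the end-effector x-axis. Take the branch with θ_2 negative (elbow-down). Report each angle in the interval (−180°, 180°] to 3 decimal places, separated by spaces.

wrist centre = target − a_3·(cos φ, sin φ) = (2.4280, 11.7942)
cos θ_2 = (144.9984−9²−8²)/(2·9·8) = -0.0000; θ_2 = -90.0006° (elbow-down)
β = atan2(11.7942,2.4280) = 78.3674°; ψ = atan2(-8.0000,8.9999) = -41.6338°
θ_1 = β − ψ = 120.0012°
θ_3 = φ − θ_1 − θ_2 = -90.0006° (wrapped to (-180°,180°])

120.001 -90.001 -90.001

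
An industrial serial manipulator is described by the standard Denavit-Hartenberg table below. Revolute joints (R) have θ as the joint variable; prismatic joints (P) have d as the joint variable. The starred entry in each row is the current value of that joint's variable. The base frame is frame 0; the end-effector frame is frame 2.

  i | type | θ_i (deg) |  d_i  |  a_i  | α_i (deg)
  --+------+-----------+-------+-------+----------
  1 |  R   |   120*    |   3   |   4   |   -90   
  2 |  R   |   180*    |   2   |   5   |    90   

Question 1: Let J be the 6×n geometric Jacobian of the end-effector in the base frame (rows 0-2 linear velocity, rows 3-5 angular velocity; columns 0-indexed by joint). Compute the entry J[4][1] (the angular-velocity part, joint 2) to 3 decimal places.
axis z_1 = (-0.8660,-0.5000,0.0000); lever o_n−o_1 = (0.7679,-5.3301,-0.0000)
cross product → J_v[:, 1] = (0.0000,-0.0000,5.0000)
J_ω[:, 1] = z_1
entry J[4][1] = -0.5000

-0.500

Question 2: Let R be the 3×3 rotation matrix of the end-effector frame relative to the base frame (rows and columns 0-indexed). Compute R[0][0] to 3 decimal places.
0.500

End-effector x-axis (col 0 of R) = (0.5000,-0.8660,-0.0000)
R[0][0] = 0.5000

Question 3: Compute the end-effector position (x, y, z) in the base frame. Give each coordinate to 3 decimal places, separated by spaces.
-1.232 -1.866 3.000

after link 1: o_1 = (-2.0000, 3.4641, 3.0000)
after link 2: o_2 = (-1.2321, -1.8660, 3.0000)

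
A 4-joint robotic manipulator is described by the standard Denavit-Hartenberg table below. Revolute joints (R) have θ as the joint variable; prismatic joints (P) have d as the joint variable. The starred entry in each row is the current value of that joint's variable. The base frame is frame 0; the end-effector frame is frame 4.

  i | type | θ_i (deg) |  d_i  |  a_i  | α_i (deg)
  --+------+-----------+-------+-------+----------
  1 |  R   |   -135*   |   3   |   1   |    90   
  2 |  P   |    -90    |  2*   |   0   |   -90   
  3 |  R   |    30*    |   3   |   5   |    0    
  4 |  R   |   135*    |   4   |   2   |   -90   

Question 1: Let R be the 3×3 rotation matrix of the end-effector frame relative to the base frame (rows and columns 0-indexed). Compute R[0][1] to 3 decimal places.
End-effector y-axis (col 1 of R) = (0.7071,0.7071,-0.0000)
R[0][1] = 0.7071

0.707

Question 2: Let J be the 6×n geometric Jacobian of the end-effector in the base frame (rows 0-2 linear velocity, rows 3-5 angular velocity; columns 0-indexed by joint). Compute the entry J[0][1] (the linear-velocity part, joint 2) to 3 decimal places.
-0.707

prismatic axis z_1 = (-0.7071,0.7071,0.0000)
J_v[:, 1] = z_1; J_ω[:, 1] = (0,0,0)
entry J[0][1] = -0.7071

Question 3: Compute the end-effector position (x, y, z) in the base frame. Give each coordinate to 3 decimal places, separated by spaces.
-4.937 -6.376 0.602

after link 1: o_1 = (-0.7071, -0.7071, 3.0000)
after link 2: o_2 = (-2.1213, 0.7071, 3.0000)
after link 3: o_3 = (-2.4749, -3.1820, -1.3301)
after link 4: o_4 = (-4.9373, -6.3764, 0.6017)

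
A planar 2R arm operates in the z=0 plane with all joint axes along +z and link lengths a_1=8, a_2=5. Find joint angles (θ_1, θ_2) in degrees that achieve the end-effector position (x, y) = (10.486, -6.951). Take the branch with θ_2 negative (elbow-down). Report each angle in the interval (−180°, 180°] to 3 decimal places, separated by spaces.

-22.073 -30.014

cos θ_2 = (158.2726−8²−5²)/(2·8·5) = 0.8659; θ_2 = -30.0135° (elbow-down)
β = atan2(-6.9510,10.4860) = -33.5398°; ψ = atan2(-2.5010,12.3295) = -11.4667°
θ_1 = β − ψ = -22.0730°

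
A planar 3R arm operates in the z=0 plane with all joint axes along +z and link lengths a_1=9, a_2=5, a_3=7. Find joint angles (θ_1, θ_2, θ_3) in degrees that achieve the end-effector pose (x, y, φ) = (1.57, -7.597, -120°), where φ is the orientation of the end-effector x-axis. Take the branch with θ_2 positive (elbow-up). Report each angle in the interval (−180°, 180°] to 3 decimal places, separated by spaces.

-45.006 149.996 135.010

wrist centre = target − a_3·(cos φ, sin φ) = (5.0700, -1.5348)
cos θ_2 = (28.0606−9²−5²)/(2·9·5) = -0.8660; θ_2 = 149.9964° (elbow-up)
β = atan2(-1.5348,5.0700) = -16.8424°; ψ = atan2(2.5003,4.6700) = 28.1640°
θ_1 = β − ψ = -45.0065°
θ_3 = φ − θ_1 − θ_2 = 135.0101° (wrapped to (-180°,180°])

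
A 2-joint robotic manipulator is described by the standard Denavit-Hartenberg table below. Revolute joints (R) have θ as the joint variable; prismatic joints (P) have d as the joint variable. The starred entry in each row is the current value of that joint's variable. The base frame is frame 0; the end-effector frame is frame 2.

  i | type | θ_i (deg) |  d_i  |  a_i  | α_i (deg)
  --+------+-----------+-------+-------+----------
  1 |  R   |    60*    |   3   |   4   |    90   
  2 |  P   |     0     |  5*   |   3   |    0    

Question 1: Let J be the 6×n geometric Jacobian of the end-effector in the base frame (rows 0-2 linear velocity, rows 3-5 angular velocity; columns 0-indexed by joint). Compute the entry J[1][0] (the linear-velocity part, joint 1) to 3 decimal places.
axis z_0 = ẑ; lever o_n−o_0 = (7.8301,3.5622,3.0000)
cross product → J_v[:, 0] = (-3.5622,7.8301,0.0000)
J_ω[:, 0] = z_0
entry J[1][0] = 7.8301

7.830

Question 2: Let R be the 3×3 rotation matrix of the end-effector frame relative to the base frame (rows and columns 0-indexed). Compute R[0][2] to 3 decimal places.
0.866

End-effector z-axis (col 2 of R) = (0.8660,-0.5000,0.0000)
R[0][2] = 0.8660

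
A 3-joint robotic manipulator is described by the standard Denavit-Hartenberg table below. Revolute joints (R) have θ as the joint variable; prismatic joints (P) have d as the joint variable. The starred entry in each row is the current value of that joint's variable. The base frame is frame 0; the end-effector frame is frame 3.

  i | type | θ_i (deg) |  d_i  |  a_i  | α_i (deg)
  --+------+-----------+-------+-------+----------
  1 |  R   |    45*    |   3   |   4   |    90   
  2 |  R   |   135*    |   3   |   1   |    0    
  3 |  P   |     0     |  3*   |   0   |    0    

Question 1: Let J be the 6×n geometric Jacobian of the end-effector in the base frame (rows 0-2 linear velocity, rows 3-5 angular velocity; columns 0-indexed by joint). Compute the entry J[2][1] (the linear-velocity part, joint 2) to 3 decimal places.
axis z_1 = (0.7071,-0.7071,0.0000); lever o_n−o_1 = (3.7426,-4.7426,0.7071)
cross product → J_v[:, 1] = (-0.5000,-0.5000,-0.7071)
J_ω[:, 1] = z_1
entry J[2][1] = -0.7071

-0.707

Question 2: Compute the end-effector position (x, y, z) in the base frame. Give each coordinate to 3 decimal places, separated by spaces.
after link 1: o_1 = (2.8284, 2.8284, 3.0000)
after link 2: o_2 = (4.4497, 0.2071, 3.7071)
after link 3: o_3 = (6.5711, -1.9142, 3.7071)

6.571 -1.914 3.707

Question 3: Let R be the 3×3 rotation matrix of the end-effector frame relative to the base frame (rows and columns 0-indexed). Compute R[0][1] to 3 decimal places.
End-effector y-axis (col 1 of R) = (-0.5000,-0.5000,-0.7071)
R[0][1] = -0.5000

-0.500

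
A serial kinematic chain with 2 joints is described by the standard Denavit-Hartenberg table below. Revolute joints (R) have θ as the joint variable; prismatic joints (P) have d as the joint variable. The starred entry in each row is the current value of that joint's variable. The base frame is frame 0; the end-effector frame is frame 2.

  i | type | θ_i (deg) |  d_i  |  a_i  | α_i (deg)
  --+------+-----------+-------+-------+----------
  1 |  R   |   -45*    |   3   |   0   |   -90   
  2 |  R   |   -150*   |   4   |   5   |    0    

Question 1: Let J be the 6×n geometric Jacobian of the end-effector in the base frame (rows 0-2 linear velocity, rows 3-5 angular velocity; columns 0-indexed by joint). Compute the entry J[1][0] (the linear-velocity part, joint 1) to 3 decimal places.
-0.233

axis z_0 = ẑ; lever o_n−o_0 = (-0.2334,5.8903,5.5000)
cross product → J_v[:, 0] = (-5.8903,-0.2334,0.0000)
J_ω[:, 0] = z_0
entry J[1][0] = -0.2334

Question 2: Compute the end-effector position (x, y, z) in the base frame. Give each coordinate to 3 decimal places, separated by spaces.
after link 1: o_1 = (0.0000, 0.0000, 3.0000)
after link 2: o_2 = (-0.2334, 5.8903, 5.5000)

-0.233 5.890 5.500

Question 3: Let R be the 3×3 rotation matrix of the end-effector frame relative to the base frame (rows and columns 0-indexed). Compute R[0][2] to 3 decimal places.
End-effector z-axis (col 2 of R) = (0.7071,0.7071,0.0000)
R[0][2] = 0.7071

0.707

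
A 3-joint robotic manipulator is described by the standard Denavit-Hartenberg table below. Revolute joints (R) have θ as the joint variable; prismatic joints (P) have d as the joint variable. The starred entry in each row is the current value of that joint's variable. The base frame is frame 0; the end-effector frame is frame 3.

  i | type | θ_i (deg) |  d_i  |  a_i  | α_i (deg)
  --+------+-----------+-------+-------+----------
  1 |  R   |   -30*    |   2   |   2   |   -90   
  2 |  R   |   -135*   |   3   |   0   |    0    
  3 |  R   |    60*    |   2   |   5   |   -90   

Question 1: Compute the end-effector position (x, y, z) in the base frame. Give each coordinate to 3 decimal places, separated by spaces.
after link 1: o_1 = (1.7321, -1.0000, 2.0000)
after link 2: o_2 = (3.2321, 1.5981, 2.0000)
after link 3: o_3 = (5.3528, 2.6831, 6.8296)

5.353 2.683 6.830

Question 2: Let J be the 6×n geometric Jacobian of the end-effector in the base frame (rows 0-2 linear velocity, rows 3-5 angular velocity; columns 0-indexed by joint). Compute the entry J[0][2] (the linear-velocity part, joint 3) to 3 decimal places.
4.183

axis z_2 = (0.5000,0.8660,0.0000); lever o_n−o_2 = (2.1207,1.0850,4.8296)
cross product → J_v[:, 2] = (4.1826,-2.4148,-1.2941)
J_ω[:, 2] = z_2
entry J[0][2] = 4.1826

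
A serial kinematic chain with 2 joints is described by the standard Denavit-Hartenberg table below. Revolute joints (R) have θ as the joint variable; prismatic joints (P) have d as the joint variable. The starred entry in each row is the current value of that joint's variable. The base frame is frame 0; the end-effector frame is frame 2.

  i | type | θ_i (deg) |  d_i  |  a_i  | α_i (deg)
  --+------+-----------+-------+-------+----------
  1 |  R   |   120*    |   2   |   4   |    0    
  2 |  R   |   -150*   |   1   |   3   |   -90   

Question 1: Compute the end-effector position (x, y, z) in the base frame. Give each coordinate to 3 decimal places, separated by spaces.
after link 1: o_1 = (-2.0000, 3.4641, 2.0000)
after link 2: o_2 = (0.5981, 1.9641, 3.0000)

0.598 1.964 3.000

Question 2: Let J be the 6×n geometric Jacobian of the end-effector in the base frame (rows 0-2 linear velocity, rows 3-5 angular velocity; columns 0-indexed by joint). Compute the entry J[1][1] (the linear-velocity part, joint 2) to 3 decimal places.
axis z_1 = (0.0000,0.0000,1.0000); lever o_n−o_1 = (2.5981,-1.5000,1.0000)
cross product → J_v[:, 1] = (1.5000,2.5981,-0.0000)
J_ω[:, 1] = z_1
entry J[1][1] = 2.5981

2.598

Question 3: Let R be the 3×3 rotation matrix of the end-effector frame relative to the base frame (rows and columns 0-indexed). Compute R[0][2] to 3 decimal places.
End-effector z-axis (col 2 of R) = (0.5000,0.8660,0.0000)
R[0][2] = 0.5000

0.500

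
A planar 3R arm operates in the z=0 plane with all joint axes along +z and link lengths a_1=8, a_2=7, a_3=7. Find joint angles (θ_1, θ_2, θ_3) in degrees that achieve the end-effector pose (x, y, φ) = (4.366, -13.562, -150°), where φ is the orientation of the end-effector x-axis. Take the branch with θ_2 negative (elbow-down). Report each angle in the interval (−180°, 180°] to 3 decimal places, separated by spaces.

wrist centre = target − a_3·(cos φ, sin φ) = (10.4282, -10.0620)
cos θ_2 = (209.9907−8²−7²)/(2·8·7) = 0.8660; θ_2 = -30.0042° (elbow-down)
β = atan2(-10.0620,10.4282) = -43.9762°; ψ = atan2(-3.5004,14.0619) = -13.9786°
θ_1 = β − ψ = -29.9976°
θ_3 = φ − θ_1 − θ_2 = -89.9982° (wrapped to (-180°,180°])

-29.998 -30.004 -89.998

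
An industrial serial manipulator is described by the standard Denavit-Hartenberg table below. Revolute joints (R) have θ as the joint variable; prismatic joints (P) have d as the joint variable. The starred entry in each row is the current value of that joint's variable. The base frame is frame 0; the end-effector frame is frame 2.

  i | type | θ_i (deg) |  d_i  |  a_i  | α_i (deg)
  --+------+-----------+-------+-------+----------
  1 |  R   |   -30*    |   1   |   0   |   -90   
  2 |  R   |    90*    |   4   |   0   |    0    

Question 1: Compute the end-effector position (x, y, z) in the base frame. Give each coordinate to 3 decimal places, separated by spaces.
2.000 3.464 1.000

after link 1: o_1 = (0.0000, 0.0000, 1.0000)
after link 2: o_2 = (2.0000, 3.4641, 1.0000)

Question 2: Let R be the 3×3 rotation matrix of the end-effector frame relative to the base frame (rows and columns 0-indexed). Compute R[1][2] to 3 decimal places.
0.866

End-effector z-axis (col 2 of R) = (0.5000,0.8660,0.0000)
R[1][2] = 0.8660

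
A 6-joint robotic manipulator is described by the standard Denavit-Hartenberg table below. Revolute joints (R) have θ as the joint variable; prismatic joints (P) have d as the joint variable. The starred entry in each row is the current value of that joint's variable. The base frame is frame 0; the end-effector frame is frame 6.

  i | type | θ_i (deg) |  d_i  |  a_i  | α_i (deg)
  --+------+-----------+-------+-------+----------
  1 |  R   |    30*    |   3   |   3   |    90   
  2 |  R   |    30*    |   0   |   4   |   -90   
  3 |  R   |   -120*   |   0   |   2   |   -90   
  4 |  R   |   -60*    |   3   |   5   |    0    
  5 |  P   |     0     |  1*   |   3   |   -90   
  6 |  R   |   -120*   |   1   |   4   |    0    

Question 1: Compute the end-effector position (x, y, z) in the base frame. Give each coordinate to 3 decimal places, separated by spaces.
10.619 -4.045 10.833

after link 1: o_1 = (2.5981, 1.5000, 3.0000)
after link 2: o_2 = (5.5981, 3.2321, 5.0000)
after link 3: o_3 = (5.7141, 1.2990, 4.5000)
after link 4: o_4 = (6.6827, -2.3738, 8.9240)
after link 5: o_5 = (6.5442, -4.5311, 11.2321)
after link 6: o_6 = (10.6190, -4.0446, 10.8325)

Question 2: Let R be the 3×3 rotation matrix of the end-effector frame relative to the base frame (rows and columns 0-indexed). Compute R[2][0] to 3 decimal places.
End-effector x-axis (col 0 of R) = (0.9520,0.2996,0.0625)
R[2][0] = 0.0625

0.063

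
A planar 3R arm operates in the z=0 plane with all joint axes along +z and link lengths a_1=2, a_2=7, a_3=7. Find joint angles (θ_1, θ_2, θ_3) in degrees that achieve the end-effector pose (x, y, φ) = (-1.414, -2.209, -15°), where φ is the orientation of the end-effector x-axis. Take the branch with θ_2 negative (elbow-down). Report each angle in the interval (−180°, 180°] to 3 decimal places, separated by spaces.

-129.427 -60.009 174.436

wrist centre = target − a_3·(cos φ, sin φ) = (-8.1755, -0.3973)
cos θ_2 = (66.9963−2²−7²)/(2·2·7) = 0.4999; θ_2 = -60.0087° (elbow-down)
β = atan2(-0.3973,-8.1755) = -177.2180°; ψ = atan2(-6.0627,5.4991) = -47.7909°
θ_1 = β − ψ = -129.4271°
θ_3 = φ − θ_1 − θ_2 = 174.4358° (wrapped to (-180°,180°])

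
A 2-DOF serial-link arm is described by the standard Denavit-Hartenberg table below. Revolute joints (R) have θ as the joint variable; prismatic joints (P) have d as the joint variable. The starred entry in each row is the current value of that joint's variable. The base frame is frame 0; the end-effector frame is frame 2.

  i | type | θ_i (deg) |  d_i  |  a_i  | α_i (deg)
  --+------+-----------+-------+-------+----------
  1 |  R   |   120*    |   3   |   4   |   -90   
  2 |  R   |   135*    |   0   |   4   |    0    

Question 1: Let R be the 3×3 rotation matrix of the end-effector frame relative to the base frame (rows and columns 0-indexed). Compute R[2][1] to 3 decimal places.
End-effector y-axis (col 1 of R) = (0.3536,-0.6124,0.7071)
R[2][1] = 0.7071

0.707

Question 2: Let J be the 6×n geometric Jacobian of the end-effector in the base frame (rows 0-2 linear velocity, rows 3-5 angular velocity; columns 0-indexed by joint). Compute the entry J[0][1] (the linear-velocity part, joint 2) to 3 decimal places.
axis z_1 = (-0.8660,-0.5000,0.0000); lever o_n−o_1 = (1.4142,-2.4495,-2.8284)
cross product → J_v[:, 1] = (1.4142,-2.4495,2.8284)
J_ω[:, 1] = z_1
entry J[0][1] = 1.4142

1.414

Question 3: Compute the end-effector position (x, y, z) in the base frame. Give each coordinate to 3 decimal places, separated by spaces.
-0.586 1.015 0.172

after link 1: o_1 = (-2.0000, 3.4641, 3.0000)
after link 2: o_2 = (-0.5858, 1.0146, 0.1716)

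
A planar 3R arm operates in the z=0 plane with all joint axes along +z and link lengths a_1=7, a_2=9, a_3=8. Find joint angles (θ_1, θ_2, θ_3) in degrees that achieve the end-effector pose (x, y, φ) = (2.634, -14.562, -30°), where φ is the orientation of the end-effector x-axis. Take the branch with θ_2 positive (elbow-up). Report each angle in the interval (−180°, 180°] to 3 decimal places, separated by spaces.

-164.251 90.002 44.250

wrist centre = target − a_3·(cos φ, sin φ) = (-4.2942, -10.5620)
cos θ_2 = (129.9960−7²−9²)/(2·7·9) = -0.0000; θ_2 = 90.0018° (elbow-up)
β = atan2(-10.5620,-4.2942) = -112.1252°; ψ = atan2(9.0000,6.9997) = 52.1261°
θ_1 = β − ψ = -164.2514°
θ_3 = φ − θ_1 − θ_2 = 44.2496° (wrapped to (-180°,180°])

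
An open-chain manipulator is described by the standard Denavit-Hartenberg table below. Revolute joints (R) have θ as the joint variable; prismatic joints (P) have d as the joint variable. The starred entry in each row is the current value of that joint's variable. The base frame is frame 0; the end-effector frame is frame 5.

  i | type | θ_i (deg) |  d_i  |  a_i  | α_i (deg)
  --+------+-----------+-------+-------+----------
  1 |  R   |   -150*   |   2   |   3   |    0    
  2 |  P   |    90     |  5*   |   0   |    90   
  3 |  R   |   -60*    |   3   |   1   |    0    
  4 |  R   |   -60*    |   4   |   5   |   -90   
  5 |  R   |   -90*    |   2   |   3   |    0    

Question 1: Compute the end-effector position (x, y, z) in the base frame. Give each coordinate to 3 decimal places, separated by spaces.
-11.392 -6.268 0.804

after link 1: o_1 = (-2.5981, -1.5000, 2.0000)
after link 2: o_2 = (-2.5981, -1.5000, 7.0000)
after link 3: o_3 = (-4.9462, -3.4330, 6.1340)
after link 4: o_4 = (-9.6603, -3.2679, 1.8038)
after link 5: o_5 = (-11.3923, -6.2679, 0.8038)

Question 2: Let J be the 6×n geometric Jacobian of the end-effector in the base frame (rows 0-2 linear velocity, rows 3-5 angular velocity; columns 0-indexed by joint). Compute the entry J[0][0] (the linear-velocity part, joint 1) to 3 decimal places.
6.268

axis z_0 = ẑ; lever o_n−o_0 = (-11.3923,-6.2679,0.8038)
cross product → J_v[:, 0] = (6.2679,-11.3923,0.0000)
J_ω[:, 0] = z_0
entry J[0][0] = 6.2679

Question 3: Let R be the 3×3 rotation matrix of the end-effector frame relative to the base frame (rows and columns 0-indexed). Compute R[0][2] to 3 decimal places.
End-effector z-axis (col 2 of R) = (0.4330,-0.7500,-0.5000)
R[0][2] = 0.4330

0.433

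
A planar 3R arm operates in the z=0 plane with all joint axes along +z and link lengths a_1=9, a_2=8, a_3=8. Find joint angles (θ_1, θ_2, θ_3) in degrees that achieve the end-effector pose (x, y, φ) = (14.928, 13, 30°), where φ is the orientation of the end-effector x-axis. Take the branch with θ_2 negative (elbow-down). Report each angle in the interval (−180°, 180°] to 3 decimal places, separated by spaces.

wrist centre = target − a_3·(cos φ, sin φ) = (7.9998, 9.0000)
cos θ_2 = (144.9967−9²−8²)/(2·9·8) = -0.0000; θ_2 = -90.0013° (elbow-down)
β = atan2(9.0000,7.9998) = 48.3672°; ψ = atan2(-8.0000,8.9998) = -41.6341°
θ_1 = β − ψ = 90.0013°
θ_3 = φ − θ_1 − θ_2 = 30.0000° (wrapped to (-180°,180°])

90.001 -90.001 30.000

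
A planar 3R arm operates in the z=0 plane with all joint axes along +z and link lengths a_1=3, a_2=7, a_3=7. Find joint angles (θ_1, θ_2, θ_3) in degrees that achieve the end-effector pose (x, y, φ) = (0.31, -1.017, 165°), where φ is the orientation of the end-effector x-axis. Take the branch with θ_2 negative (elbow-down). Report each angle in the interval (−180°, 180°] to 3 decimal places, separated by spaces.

44.990 -89.990 -150.001

wrist centre = target − a_3·(cos φ, sin φ) = (7.0715, -2.8287)
cos θ_2 = (58.0076−3²−7²)/(2·3·7) = 0.0002; θ_2 = -89.9897° (elbow-down)
β = atan2(-2.8287,7.0715) = -21.8024°; ψ = atan2(-7.0000,3.0013) = -66.7927°
θ_1 = β − ψ = 44.9903°
θ_3 = φ − θ_1 − θ_2 = -150.0006° (wrapped to (-180°,180°])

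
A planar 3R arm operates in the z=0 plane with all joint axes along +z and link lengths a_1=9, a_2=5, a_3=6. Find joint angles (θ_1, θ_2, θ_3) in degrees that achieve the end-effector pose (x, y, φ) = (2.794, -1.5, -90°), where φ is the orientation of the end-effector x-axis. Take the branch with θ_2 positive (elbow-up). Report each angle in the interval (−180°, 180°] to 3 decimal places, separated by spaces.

wrist centre = target − a_3·(cos φ, sin φ) = (2.7940, 4.5000)
cos θ_2 = (28.0564−9²−5²)/(2·9·5) = -0.8660; θ_2 = 150.0016° (elbow-up)
β = atan2(4.5000,2.7940) = 58.1643°; ψ = atan2(2.4999,4.6698) = 28.1614°
θ_1 = β − ψ = 30.0029°
θ_3 = φ − θ_1 − θ_2 = 89.9955° (wrapped to (-180°,180°])

30.003 150.002 89.995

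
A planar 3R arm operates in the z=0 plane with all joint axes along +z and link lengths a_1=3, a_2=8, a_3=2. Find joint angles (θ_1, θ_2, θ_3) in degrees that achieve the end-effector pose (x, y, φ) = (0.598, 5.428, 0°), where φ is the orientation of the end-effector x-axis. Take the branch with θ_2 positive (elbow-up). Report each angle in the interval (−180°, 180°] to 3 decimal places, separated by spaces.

-30.005 150.005 -119.999

wrist centre = target − a_3·(cos φ, sin φ) = (-1.4020, 5.4280)
cos θ_2 = (31.4288−3²−8²)/(2·3·8) = -0.8661; θ_2 = 150.0048° (elbow-up)
β = atan2(5.4280,-1.4020) = 104.4824°; ψ = atan2(3.9994,-3.9285) = 134.4877°
θ_1 = β − ψ = -30.0053°
θ_3 = φ − θ_1 − θ_2 = -119.9995° (wrapped to (-180°,180°])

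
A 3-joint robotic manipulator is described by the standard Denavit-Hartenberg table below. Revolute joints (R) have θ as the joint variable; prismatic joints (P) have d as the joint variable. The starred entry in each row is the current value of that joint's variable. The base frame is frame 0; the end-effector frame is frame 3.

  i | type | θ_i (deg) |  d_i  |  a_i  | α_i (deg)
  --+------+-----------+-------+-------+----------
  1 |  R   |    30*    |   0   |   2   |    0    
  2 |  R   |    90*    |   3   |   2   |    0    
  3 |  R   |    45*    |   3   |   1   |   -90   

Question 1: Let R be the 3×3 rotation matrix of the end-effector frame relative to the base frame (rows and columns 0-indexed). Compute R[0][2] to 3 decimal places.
-0.259

End-effector z-axis (col 2 of R) = (-0.2588,-0.9659,0.0000)
R[0][2] = -0.2588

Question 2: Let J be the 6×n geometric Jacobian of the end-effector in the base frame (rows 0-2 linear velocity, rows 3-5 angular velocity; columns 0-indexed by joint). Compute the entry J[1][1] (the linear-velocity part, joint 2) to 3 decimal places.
axis z_1 = (0.0000,0.0000,1.0000); lever o_n−o_1 = (-1.9659,1.9909,6.0000)
cross product → J_v[:, 1] = (-1.9909,-1.9659,0.0000)
J_ω[:, 1] = z_1
entry J[1][1] = -1.9659

-1.966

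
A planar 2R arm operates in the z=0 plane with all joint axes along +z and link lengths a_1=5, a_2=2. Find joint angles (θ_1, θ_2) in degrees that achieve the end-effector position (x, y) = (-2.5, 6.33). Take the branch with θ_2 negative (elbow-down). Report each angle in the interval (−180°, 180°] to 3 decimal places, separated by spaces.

120.003 -30.009

cos θ_2 = (46.3189−5²−2²)/(2·5·2) = 0.8659; θ_2 = -30.0092° (elbow-down)
β = atan2(6.3300,-2.5000) = 111.5513°; ψ = atan2(-1.0003,6.7319) = -8.4516°
θ_1 = β − ψ = 120.0029°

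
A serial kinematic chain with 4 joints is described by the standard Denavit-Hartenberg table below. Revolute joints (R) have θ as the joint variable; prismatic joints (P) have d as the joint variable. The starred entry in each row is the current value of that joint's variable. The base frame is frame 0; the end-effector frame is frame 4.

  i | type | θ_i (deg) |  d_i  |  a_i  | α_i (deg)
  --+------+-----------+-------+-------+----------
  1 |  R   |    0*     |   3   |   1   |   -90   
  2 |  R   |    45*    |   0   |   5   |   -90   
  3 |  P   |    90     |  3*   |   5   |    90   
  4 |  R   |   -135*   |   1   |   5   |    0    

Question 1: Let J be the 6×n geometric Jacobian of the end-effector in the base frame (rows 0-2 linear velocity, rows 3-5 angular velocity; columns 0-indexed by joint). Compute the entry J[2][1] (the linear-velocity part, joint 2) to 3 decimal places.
axis z_1 = (0.0000,1.0000,0.0000); lever o_n−o_1 = (4.6213,-1.4645,-3.8640)
cross product → J_v[:, 1] = (-3.8640,0.0000,-4.6213)
J_ω[:, 1] = z_1
entry J[2][1] = -4.6213

-4.621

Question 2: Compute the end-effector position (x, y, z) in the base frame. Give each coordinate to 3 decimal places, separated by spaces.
5.621 -1.464 -0.864

after link 1: o_1 = (1.0000, 0.0000, 3.0000)
after link 2: o_2 = (4.5355, 0.0000, -0.5355)
after link 3: o_3 = (2.4142, -5.0000, -2.6569)
after link 4: o_4 = (5.6213, -1.4645, -0.8640)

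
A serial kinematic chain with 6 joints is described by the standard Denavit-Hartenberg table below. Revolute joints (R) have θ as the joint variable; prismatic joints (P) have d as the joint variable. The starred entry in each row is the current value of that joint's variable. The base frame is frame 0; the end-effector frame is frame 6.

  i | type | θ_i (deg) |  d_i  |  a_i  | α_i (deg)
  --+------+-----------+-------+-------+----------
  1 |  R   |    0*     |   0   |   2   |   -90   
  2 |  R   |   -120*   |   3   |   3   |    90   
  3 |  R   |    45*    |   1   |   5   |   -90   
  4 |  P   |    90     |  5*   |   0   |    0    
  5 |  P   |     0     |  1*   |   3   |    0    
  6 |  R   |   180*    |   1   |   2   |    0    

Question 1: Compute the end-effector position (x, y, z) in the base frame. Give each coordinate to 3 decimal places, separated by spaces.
after link 1: o_1 = (2.0000, 0.0000, 0.0000)
after link 2: o_2 = (0.5000, 3.0000, 2.5981)
after link 3: o_3 = (-2.1338, 6.5355, 5.1599)
after link 4: o_4 = (-0.3660, 10.0711, 2.0981)
after link 5: o_5 = (2.5856, 10.7782, 2.9857)
after link 6: o_6 = (1.2071, 11.4853, 1.3733)

1.207 11.485 1.373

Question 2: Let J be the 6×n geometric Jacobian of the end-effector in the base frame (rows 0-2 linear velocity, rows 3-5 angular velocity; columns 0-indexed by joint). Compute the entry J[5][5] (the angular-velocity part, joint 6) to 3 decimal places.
axis z_5 = (0.3536,0.7071,-0.6124); lever o_n−o_5 = (-1.3785,0.7071,-1.6124)
cross product → J_v[:, 5] = (-0.7071,1.4142,1.2247)
J_ω[:, 5] = z_5
entry J[5][5] = -0.6124

-0.612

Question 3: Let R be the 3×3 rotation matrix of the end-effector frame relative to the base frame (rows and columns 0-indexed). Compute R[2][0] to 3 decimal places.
End-effector x-axis (col 0 of R) = (-0.8660,-0.0000,-0.5000)
R[2][0] = -0.5000

-0.500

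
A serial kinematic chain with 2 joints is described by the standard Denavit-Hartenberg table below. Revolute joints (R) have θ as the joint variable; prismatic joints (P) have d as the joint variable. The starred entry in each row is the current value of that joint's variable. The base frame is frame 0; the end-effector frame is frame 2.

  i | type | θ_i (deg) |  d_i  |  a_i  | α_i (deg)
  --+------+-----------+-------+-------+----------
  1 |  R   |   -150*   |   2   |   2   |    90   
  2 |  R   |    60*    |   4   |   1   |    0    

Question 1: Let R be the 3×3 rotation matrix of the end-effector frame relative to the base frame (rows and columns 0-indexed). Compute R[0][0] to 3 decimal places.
-0.433

End-effector x-axis (col 0 of R) = (-0.4330,-0.2500,0.8660)
R[0][0] = -0.4330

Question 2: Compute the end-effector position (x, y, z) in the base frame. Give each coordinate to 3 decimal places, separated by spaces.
-4.165 2.214 2.866

after link 1: o_1 = (-1.7321, -1.0000, 2.0000)
after link 2: o_2 = (-4.1651, 2.2141, 2.8660)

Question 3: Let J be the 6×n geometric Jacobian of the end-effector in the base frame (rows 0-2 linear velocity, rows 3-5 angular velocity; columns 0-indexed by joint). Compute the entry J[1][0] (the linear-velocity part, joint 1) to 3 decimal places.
-4.165

axis z_0 = ẑ; lever o_n−o_0 = (-4.1651,2.2141,2.8660)
cross product → J_v[:, 0] = (-2.2141,-4.1651,0.0000)
J_ω[:, 0] = z_0
entry J[1][0] = -4.1651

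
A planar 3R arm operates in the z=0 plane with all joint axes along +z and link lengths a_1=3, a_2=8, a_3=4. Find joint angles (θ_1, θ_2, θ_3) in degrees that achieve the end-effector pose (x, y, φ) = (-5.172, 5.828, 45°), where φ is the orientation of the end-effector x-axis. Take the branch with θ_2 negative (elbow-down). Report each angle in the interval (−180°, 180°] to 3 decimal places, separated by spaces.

-131.113 -89.995 -93.892

wrist centre = target − a_3·(cos φ, sin φ) = (-8.0004, 2.9996)
cos θ_2 = (73.0043−3²−8²)/(2·3·8) = 0.0001; θ_2 = -89.9949° (elbow-down)
β = atan2(2.9996,-8.0004) = 159.4476°; ψ = atan2(-8.0000,3.0007) = -69.4395°
θ_1 = β − ψ = 228.8871°
θ_3 = φ − θ_1 − θ_2 = -93.8922° (wrapped to (-180°,180°])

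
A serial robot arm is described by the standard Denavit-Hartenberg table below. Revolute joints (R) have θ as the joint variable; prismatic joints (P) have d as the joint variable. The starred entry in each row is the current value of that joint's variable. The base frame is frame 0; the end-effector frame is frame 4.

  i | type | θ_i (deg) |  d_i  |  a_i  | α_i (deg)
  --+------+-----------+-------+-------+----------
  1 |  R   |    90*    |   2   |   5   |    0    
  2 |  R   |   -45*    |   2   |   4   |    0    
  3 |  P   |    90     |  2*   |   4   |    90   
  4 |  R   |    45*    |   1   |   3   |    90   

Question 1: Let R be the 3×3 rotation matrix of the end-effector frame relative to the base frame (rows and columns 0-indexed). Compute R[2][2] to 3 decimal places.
End-effector z-axis (col 2 of R) = (-0.5000,0.5000,-0.7071)
R[2][2] = -0.7071

-0.707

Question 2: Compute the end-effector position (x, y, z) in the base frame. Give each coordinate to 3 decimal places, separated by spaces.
-0.793 12.864 8.121

after link 1: o_1 = (0.0000, 5.0000, 2.0000)
after link 2: o_2 = (2.8284, 7.8284, 4.0000)
after link 3: o_3 = (0.0000, 10.6569, 6.0000)
after link 4: o_4 = (-0.7929, 12.8640, 8.1213)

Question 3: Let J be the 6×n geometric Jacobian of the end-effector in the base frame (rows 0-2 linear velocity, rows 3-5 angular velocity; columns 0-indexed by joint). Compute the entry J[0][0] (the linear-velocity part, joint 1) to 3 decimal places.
axis z_0 = ẑ; lever o_n−o_0 = (-0.7929,12.8640,8.1213)
cross product → J_v[:, 0] = (-12.8640,-0.7929,0.0000)
J_ω[:, 0] = z_0
entry J[0][0] = -12.8640

-12.864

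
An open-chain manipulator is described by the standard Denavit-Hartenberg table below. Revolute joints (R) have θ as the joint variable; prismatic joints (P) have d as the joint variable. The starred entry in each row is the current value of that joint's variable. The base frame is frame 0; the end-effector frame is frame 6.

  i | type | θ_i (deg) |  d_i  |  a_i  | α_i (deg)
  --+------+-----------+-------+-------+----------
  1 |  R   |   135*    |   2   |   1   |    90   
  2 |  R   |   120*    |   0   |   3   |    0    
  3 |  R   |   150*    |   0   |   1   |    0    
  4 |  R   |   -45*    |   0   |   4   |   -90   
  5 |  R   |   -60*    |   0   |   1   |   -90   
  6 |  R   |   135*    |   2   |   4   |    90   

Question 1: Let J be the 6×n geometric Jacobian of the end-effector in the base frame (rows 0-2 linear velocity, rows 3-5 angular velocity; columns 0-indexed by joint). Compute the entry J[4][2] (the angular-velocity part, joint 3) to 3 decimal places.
0.707

axis z_2 = (0.7071,0.7071,0.0000); lever o_n−o_2 = (1.9963,-5.6499,-2.4067)
cross product → J_v[:, 2] = (-1.7018,1.7018,-5.4067)
J_ω[:, 2] = z_2
entry J[4][2] = 0.7071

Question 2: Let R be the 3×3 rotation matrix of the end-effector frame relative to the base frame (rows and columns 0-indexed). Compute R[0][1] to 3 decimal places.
0.079

End-effector y-axis (col 1 of R) = (0.0795,-0.7866,-0.6124)
R[0][1] = 0.0795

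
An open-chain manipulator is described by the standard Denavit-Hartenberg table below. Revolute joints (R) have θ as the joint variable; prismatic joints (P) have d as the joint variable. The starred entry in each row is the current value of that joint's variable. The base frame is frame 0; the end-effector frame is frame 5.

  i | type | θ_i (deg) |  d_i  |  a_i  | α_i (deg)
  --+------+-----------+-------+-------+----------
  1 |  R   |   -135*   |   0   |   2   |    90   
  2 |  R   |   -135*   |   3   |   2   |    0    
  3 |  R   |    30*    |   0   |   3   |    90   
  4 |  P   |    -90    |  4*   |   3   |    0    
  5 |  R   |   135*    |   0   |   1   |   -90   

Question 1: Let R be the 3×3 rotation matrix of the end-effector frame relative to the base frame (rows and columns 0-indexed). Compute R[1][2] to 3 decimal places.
End-effector z-axis (col 2 of R) = (-0.6294,0.3706,0.6830)
R[1][2] = 0.3706

0.371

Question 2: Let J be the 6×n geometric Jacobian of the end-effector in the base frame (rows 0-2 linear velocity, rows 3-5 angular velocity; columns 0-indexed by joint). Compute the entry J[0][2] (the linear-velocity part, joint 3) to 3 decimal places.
axis z_2 = (-0.7071,0.7071,0.0000); lever o_n−o_2 = (5.0318,1.7892,-2.5455)
cross product → J_v[:, 2] = (-1.8000,-1.8000,-4.8232)
J_ω[:, 2] = z_2
entry J[0][2] = -1.8000

-1.800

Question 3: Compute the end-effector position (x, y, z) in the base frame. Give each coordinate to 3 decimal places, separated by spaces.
after link 1: o_1 = (-1.4142, -1.4142, 0.0000)
after link 2: o_2 = (-2.5355, 1.7071, -1.4142)
after link 3: o_3 = (-1.9865, 2.2561, -4.3120)
after link 4: o_4 = (2.8669, 2.8669, -3.2767)
after link 5: o_5 = (2.4963, 3.4963, -3.9597)

2.496 3.496 -3.960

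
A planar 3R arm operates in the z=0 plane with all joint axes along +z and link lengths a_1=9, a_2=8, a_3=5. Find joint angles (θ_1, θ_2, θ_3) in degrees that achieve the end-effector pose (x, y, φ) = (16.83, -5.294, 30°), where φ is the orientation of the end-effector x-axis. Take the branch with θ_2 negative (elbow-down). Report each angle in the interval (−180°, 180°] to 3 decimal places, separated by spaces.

-3.888 -60.003 93.891

wrist centre = target − a_3·(cos φ, sin φ) = (12.4999, -7.7940)
cos θ_2 = (216.9933−9²−8²)/(2·9·8) = 0.5000; θ_2 = -60.0031° (elbow-down)
β = atan2(-7.7940,12.4999) = -31.9446°; ψ = atan2(-6.9284,12.9996) = -28.0563°
θ_1 = β − ψ = -3.8883°
θ_3 = φ − θ_1 − θ_2 = 93.8914° (wrapped to (-180°,180°])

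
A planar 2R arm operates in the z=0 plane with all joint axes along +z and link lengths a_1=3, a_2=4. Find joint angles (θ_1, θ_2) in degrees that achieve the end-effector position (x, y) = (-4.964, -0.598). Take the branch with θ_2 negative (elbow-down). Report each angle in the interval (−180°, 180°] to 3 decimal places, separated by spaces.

-119.999 -90.003

cos θ_2 = (24.9989−3²−4²)/(2·3·4) = -0.0000; θ_2 = -90.0026° (elbow-down)
β = atan2(-0.5980,-4.9640) = -173.1308°; ψ = atan2(-4.0000,2.9998) = -53.1318°
θ_1 = β − ψ = -119.9990°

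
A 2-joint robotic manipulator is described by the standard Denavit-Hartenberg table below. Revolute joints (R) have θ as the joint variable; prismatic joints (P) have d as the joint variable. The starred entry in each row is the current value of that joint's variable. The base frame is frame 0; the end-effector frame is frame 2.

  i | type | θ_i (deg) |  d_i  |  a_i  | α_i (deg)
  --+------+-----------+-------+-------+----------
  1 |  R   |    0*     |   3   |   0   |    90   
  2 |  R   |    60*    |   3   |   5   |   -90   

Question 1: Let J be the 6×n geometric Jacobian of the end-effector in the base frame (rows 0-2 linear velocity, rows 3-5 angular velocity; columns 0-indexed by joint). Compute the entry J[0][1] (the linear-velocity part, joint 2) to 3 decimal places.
-4.330

axis z_1 = (0.0000,-1.0000,0.0000); lever o_n−o_1 = (2.5000,-3.0000,4.3301)
cross product → J_v[:, 1] = (-4.3301,0.0000,2.5000)
J_ω[:, 1] = z_1
entry J[0][1] = -4.3301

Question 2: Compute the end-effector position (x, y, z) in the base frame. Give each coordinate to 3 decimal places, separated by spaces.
2.500 -3.000 7.330

after link 1: o_1 = (0.0000, 0.0000, 3.0000)
after link 2: o_2 = (2.5000, -3.0000, 7.3301)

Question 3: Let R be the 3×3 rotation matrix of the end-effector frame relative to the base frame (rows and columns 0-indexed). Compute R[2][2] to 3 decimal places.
0.500

End-effector z-axis (col 2 of R) = (-0.8660,-0.0000,0.5000)
R[2][2] = 0.5000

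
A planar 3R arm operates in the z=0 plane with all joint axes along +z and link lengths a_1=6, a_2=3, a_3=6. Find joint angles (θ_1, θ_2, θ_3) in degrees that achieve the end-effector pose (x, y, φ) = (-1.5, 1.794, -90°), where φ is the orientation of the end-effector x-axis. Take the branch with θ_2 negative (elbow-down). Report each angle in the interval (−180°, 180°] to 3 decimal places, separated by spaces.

wrist centre = target − a_3·(cos φ, sin φ) = (-1.5000, 7.7940)
cos θ_2 = (62.9964−6²−3²)/(2·6·3) = 0.4999; θ_2 = -60.0065° (elbow-down)
β = atan2(7.7940,-1.5000) = 100.8937°; ψ = atan2(-2.5982,7.4997) = -19.1085°
θ_1 = β − ψ = 120.0022°
θ_3 = φ − θ_1 − θ_2 = -149.9956° (wrapped to (-180°,180°])

120.002 -60.007 -149.996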